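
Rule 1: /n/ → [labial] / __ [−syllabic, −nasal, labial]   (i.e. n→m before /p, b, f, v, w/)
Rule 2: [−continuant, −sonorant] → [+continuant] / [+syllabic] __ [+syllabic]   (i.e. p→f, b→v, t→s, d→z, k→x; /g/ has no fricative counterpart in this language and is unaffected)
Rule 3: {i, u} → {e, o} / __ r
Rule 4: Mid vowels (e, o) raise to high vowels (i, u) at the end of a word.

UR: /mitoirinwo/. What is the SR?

Rule 1 (nasal place assimilation): /n/ precedes the labial consonant /w/, so it assimilates in place to [m]. /mitoirinwo/ → mitoirimwo.
Rule 2 (intervocalic spirantization): /t/ is a stop between vowels /i/ and /o/, so it spirantizes to the fricative [s]. /mitoirimwo/ → misoirimwo.
Rule 3 (pre-rhotic lowering): /i/ is a high vowel immediately before /r/, so it lowers to [e]. /misoirimwo/ → misoerimwo.
Rule 4 (final vowel raising): /o/ is a mid vowel in word-final position, so it raises to [u]. /misoerimwo/ → misoerimwu.

misoerimwu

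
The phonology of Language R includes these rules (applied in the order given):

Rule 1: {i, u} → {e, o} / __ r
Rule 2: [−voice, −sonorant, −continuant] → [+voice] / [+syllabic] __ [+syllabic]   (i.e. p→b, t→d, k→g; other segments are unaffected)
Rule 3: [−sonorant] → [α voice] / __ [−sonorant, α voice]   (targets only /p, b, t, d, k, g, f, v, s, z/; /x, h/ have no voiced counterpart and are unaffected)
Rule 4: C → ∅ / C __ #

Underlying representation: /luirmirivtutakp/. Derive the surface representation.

Rule 1 (pre-rhotic lowering): /i/ is a high vowel immediately before /r/, so it lowers to [e]. /i/ is a high vowel immediately before /r/, so it lowers to [e]. /luirmirivtutakp/ → luermerivtutakp.
Rule 2 (intervocalic voicing): /t/ is a voiceless stop between vowels /u/ and /a/, so it voices to [d]. /luermerivtutakp/ → luermerivtudakp.
Rule 3 (regressive voicing assimilation): /v/ precedes the voiceless obstruent /t/, so it devoices to [f] by assimilation. /luermerivtudakp/ → luermeriftudakp.
Rule 4 (final cluster simplification): /p/ is the second consonant of a word-final cluster /kp/, so it deletes. /luermeriftudakp/ → luermeriftudak.

luermeriftudak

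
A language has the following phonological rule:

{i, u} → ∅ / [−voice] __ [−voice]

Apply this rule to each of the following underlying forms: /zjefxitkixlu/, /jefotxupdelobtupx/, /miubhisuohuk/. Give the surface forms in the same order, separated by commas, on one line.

zjefxtkxlu, jefotxpdelobtpx, miubhsuohk

/zjefxitkixlu/: /i/ is a high vowel flanked by voiceless consonants /x/ and /t/, so it deletes. /i/ is a high vowel flanked by voiceless consonants /k/ and /x/, so it deletes. → [zjefxtkxlu].
/jefotxupdelobtupx/: /u/ is a high vowel flanked by voiceless consonants /x/ and /p/, so it deletes. /u/ is a high vowel flanked by voiceless consonants /t/ and /p/, so it deletes. → [jefotxpdelobtpx].
/miubhisuohuk/: /i/ is a high vowel flanked by voiceless consonants /h/ and /s/, so it deletes. /u/ is a high vowel flanked by voiceless consonants /h/ and /k/, so it deletes. → [miubhsuohk].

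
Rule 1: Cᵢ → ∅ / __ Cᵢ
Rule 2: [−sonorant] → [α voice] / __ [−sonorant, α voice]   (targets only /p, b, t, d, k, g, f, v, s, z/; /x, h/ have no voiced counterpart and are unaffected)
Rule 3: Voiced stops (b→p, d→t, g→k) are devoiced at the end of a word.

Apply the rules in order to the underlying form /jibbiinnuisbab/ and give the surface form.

Rule 1 (degemination): /bb/ is a geminate; the first /b/ deletes. /nn/ is a geminate; the first /n/ deletes. /jibbiinnuisbab/ → jibiinuisbab.
Rule 2 (regressive voicing assimilation): /s/ precedes the voiced obstruent /b/, so it voices to [z] by assimilation. /jibiinuisbab/ → jibiinuizbab.
Rule 3 (final devoicing): /b/ is a voiced stop in word-final position, so it devoices to [p]. /jibiinuizbab/ → jibiinuizbap.

jibiinuizbap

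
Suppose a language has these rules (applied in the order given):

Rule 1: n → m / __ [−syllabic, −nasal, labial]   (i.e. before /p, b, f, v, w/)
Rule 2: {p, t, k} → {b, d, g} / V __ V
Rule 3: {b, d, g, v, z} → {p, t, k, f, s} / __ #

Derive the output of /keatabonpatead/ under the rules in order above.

Rule 1 (nasal place assimilation): /n/ precedes the labial consonant /p/, so it assimilates in place to [m]. /keatabonpatead/ → keatabompatead.
Rule 2 (intervocalic voicing): /t/ is a voiceless stop between vowels /a/ and /a/, so it voices to [d]. /t/ is a voiceless stop between vowels /a/ and /e/, so it voices to [d]. /keatabompatead/ → keadabompadead.
Rule 3 (final devoicing): /d/ is a voiced obstruent in word-final position, so it devoices to [t]. /keadabompadead/ → keadabompadeat.

keadabompadeat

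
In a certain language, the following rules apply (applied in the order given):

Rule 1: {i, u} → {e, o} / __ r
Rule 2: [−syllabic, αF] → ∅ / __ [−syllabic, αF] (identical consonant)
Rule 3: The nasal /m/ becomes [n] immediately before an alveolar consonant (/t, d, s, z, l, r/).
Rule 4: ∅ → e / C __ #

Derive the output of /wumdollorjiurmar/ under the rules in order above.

Rule 1 (pre-rhotic lowering): /u/ is a high vowel immediately before /r/, so it lowers to [o]. /wumdollorjiurmar/ → wumdollorjiormar.
Rule 2 (degemination): /ll/ is a geminate; the first /l/ deletes. /wumdollorjiormar/ → wumdolorjiormar.
Rule 3 (nasal place assimilation): /m/ precedes the alveolar consonant /d/, so it assimilates in place to [n]. /wumdolorjiormar/ → wundolorjiormar.
Rule 4 (final e-epenthesis): the form ends in the consonant /r/, so [e] is inserted word-finally. /wundolorjiormar/ → wundolorjiormare.

wundolorjiormare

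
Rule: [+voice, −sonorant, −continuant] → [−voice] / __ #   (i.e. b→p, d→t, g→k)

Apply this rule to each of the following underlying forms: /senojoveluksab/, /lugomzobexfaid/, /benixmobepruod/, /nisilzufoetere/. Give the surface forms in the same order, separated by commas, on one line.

senojoveluksap, lugomzobexfait, benixmobepruot, nisilzufoetere

/senojoveluksab/: /b/ is a voiced stop in word-final position, so it devoices to [p]. → [senojoveluksap].
/lugomzobexfaid/: /d/ is a voiced stop in word-final position, so it devoices to [t]. → [lugomzobexfait].
/benixmobepruod/: /d/ is a voiced stop in word-final position, so it devoices to [t]. → [benixmobepruot].
/nisilzufoetere/: the rule's environment is not met; surfaces unchanged as [nisilzufoetere].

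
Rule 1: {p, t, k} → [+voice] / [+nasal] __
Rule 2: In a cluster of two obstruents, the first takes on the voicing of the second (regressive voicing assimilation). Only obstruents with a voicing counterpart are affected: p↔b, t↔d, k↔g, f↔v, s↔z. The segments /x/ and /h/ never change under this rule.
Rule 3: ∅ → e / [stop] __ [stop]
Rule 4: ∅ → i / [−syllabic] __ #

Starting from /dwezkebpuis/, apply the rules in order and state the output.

dweskepepuisi

Rule 1 (post-nasal voicing): no segment meets the environment; /dwezkebpuis/ is unchanged.
Rule 2 (regressive voicing assimilation): /z/ precedes the voiceless obstruent /k/, so it devoices to [s] by assimilation. /b/ precedes the voiceless obstruent /p/, so it devoices to [p] by assimilation. /dwezkebpuis/ → dweskeppuis.
Rule 3 (stop-cluster e-epenthesis): /p/ and /p/ form a stop–stop cluster, so [e] is inserted between them. /dweskeppuis/ → dweskepepuis.
Rule 4 (final i-epenthesis): the form ends in the consonant /s/, so [i] is inserted word-finally. /dweskepepuis/ → dweskepepuisi.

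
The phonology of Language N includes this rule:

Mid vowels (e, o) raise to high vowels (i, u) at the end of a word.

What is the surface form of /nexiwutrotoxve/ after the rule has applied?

Scanning /nexiwutrotoxve/: /e/ at position 2 is not in the conditioning environment; /o/ at position 9 is not in the conditioning environment; /o/ at position 11 is not in the conditioning environment; /e/ is a mid vowel in word-final position, so it raises to [i].
Result: [nexiwutrotoxvi].

nexiwutrotoxvi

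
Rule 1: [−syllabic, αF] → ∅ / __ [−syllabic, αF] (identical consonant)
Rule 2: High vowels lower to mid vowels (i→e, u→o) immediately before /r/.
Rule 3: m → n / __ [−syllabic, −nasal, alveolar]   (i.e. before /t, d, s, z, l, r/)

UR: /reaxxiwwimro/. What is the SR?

Rule 1 (degemination): /xx/ is a geminate; the first /x/ deletes. /ww/ is a geminate; the first /w/ deletes. /reaxxiwwimro/ → reaxiwimro.
Rule 2 (pre-rhotic lowering): no segment meets the environment; /reaxiwimro/ is unchanged.
Rule 3 (nasal place assimilation): /m/ precedes the alveolar consonant /r/, so it assimilates in place to [n]. /reaxiwimro/ → reaxiwinro.

reaxiwinro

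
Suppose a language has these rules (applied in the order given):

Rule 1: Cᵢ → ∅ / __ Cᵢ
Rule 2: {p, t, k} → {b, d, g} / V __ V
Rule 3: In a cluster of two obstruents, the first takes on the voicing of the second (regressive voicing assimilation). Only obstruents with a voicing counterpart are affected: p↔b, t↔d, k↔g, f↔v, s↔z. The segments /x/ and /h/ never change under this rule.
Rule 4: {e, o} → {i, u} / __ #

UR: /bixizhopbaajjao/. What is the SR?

bixishobbaajau

Rule 1 (degemination): /jj/ is a geminate; the first /j/ deletes. /bixizhopbaajjao/ → bixizhopbaajao.
Rule 2 (intervocalic voicing): no segment meets the environment; /bixizhopbaajao/ is unchanged.
Rule 3 (regressive voicing assimilation): /z/ precedes the voiceless obstruent /h/, so it devoices to [s] by assimilation. /p/ precedes the voiced obstruent /b/, so it voices to [b] by assimilation. /bixizhopbaajao/ → bixishobbaajao.
Rule 4 (final vowel raising): /o/ is a mid vowel in word-final position, so it raises to [u]. /bixishobbaajao/ → bixishobbaajau.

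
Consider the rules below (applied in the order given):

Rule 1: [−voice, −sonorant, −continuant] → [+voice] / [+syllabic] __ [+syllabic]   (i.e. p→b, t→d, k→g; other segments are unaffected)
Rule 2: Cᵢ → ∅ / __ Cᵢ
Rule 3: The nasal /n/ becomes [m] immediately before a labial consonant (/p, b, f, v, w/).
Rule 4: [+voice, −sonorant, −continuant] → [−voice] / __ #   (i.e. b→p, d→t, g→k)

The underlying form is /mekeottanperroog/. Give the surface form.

Rule 1 (intervocalic voicing): /k/ is a voiceless stop between vowels /e/ and /e/, so it voices to [g]. /mekeottanperroog/ → megeottanperroog.
Rule 2 (degemination): /tt/ is a geminate; the first /t/ deletes. /rr/ is a geminate; the first /r/ deletes. /megeottanperroog/ → megeotanperoog.
Rule 3 (nasal place assimilation): /n/ precedes the labial consonant /p/, so it assimilates in place to [m]. /megeotanperoog/ → megeotamperoog.
Rule 4 (final devoicing): /g/ is a voiced stop in word-final position, so it devoices to [k]. /megeotamperoog/ → megeotamperook.

megeotamperook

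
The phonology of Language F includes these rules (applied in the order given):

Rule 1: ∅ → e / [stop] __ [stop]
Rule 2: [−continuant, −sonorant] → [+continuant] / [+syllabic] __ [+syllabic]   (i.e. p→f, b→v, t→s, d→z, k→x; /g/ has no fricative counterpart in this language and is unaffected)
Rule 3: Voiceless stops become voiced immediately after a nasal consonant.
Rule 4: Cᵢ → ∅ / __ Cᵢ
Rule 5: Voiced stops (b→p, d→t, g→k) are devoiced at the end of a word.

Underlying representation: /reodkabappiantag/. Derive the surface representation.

Rule 1 (stop-cluster e-epenthesis): /d/ and /k/ form a stop–stop cluster, so [e] is inserted between them. /p/ and /p/ form a stop–stop cluster, so [e] is inserted between them. /reodkabappiantag/ → reodekabapepiantag.
Rule 2 (intervocalic spirantization): /d/ is a stop between vowels /o/ and /e/, so it spirantizes to the fricative [z]. /k/ is a stop between vowels /e/ and /a/, so it spirantizes to the fricative [x]. /b/ is a stop between vowels /a/ and /a/, so it spirantizes to the fricative [v]. /p/ is a stop between vowels /a/ and /e/, so it spirantizes to the fricative [f]. /p/ is a stop between vowels /e/ and /i/, so it spirantizes to the fricative [f]. /reodekabapepiantag/ → reozexavafefiantag.
Rule 3 (post-nasal voicing): /t/ is a voiceless stop immediately after the nasal /n/, so it voices to [d]. /reozexavafefiantag/ → reozexavafefiandag.
Rule 4 (degemination): no segment meets the environment; /reozexavafefiandag/ is unchanged.
Rule 5 (final devoicing): /g/ is a voiced stop in word-final position, so it devoices to [k]. /reozexavafefiandag/ → reozexavafefiandak.

reozexavafefiandak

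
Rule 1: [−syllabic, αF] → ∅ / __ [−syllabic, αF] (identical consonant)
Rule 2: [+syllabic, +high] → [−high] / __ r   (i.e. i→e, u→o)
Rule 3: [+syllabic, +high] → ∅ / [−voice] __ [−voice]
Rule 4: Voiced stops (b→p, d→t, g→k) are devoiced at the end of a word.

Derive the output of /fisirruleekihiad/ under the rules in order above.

fseruleekhiat

Rule 1 (degemination): /rr/ is a geminate; the first /r/ deletes. /fisirruleekihiad/ → fisiruleekihiad.
Rule 2 (pre-rhotic lowering): /i/ is a high vowel immediately before /r/, so it lowers to [e]. /fisiruleekihiad/ → fiseruleekihiad.
Rule 3 (high vowel syncope): /i/ is a high vowel flanked by voiceless consonants /f/ and /s/, so it deletes. /i/ is a high vowel flanked by voiceless consonants /k/ and /h/, so it deletes. /fiseruleekihiad/ → fseruleekhiad.
Rule 4 (final devoicing): /d/ is a voiced stop in word-final position, so it devoices to [t]. /fseruleekhiad/ → fseruleekhiat.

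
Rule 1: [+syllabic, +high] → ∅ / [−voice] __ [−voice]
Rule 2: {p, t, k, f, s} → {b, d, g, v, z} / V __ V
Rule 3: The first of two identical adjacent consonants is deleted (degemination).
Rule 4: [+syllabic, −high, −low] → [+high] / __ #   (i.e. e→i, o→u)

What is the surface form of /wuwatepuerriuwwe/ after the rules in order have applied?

Rule 1 (high vowel syncope): no segment meets the environment; /wuwatepuerriuwwe/ is unchanged.
Rule 2 (intervocalic voicing): /t/ is a voiceless obstruent between vowels /a/ and /e/, so it voices to [d]. /p/ is a voiceless obstruent between vowels /e/ and /u/, so it voices to [b]. /wuwatepuerriuwwe/ → wuwadebuerriuwwe.
Rule 3 (degemination): /rr/ is a geminate; the first /r/ deletes. /ww/ is a geminate; the first /w/ deletes. /wuwadebuerriuwwe/ → wuwadebueriuwe.
Rule 4 (final vowel raising): /e/ is a mid vowel in word-final position, so it raises to [i]. /wuwadebueriuwe/ → wuwadebueriuwi.

wuwadebueriuwi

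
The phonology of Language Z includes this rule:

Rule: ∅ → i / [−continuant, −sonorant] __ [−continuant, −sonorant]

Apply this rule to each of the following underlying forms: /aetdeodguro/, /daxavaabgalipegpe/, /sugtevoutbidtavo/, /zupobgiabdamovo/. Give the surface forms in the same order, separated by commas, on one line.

aetideodiguro, daxavaabigalipegipe, sugitevoutibiditavo, zupobigiabidamovo

/aetdeodguro/: /t/ and /d/ form a stop–stop cluster, so [i] is inserted between them. /d/ and /g/ form a stop–stop cluster, so [i] is inserted between them. → [aetideodiguro].
/daxavaabgalipegpe/: /b/ and /g/ form a stop–stop cluster, so [i] is inserted between them. /g/ and /p/ form a stop–stop cluster, so [i] is inserted between them. → [daxavaabigalipegipe].
/sugtevoutbidtavo/: /g/ and /t/ form a stop–stop cluster, so [i] is inserted between them. /t/ and /b/ form a stop–stop cluster, so [i] is inserted between them. /d/ and /t/ form a stop–stop cluster, so [i] is inserted between them. → [sugitevoutibiditavo].
/zupobgiabdamovo/: /b/ and /g/ form a stop–stop cluster, so [i] is inserted between them. /b/ and /d/ form a stop–stop cluster, so [i] is inserted between them. → [zupobigiabidamovo].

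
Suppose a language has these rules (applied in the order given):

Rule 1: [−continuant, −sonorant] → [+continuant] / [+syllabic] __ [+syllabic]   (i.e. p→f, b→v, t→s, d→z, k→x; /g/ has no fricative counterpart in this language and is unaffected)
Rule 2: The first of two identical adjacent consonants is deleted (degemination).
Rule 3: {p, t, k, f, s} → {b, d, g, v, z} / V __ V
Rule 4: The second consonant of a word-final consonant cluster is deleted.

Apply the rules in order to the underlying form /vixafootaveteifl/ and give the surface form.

Rule 1 (intervocalic spirantization): /t/ is a stop between vowels /o/ and /a/, so it spirantizes to the fricative [s]. /t/ is a stop between vowels /e/ and /e/, so it spirantizes to the fricative [s]. /vixafootaveteifl/ → vixafoosaveseifl.
Rule 2 (degemination): no segment meets the environment; /vixafoosaveseifl/ is unchanged.
Rule 3 (intervocalic voicing): /f/ is a voiceless obstruent between vowels /a/ and /o/, so it voices to [v]. /s/ is a voiceless obstruent between vowels /o/ and /a/, so it voices to [z]. /s/ is a voiceless obstruent between vowels /e/ and /e/, so it voices to [z]. /vixafoosaveseifl/ → vixavoozavezeifl.
Rule 4 (final cluster simplification): /l/ is the second consonant of a word-final cluster /fl/, so it deletes. /vixavoozavezeifl/ → vixavoozavezeif.

vixavoozavezeif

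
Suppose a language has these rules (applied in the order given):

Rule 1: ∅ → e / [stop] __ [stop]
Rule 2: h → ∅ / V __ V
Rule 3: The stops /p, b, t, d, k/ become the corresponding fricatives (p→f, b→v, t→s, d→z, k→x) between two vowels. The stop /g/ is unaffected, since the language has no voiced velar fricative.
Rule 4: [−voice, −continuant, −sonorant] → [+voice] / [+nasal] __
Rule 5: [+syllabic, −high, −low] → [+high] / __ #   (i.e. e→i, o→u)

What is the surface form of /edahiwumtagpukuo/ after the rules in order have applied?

Rule 1 (stop-cluster e-epenthesis): /g/ and /p/ form a stop–stop cluster, so [e] is inserted between them. /edahiwumtagpukuo/ → edahiwumtagepukuo.
Rule 2 (intervocalic h-deletion): /h/ occurs between vowels /a/ and /i/, so it deletes. /edahiwumtagepukuo/ → edaiwumtagepukuo.
Rule 3 (intervocalic spirantization): /d/ is a stop between vowels /e/ and /a/, so it spirantizes to the fricative [z]. /p/ is a stop between vowels /e/ and /u/, so it spirantizes to the fricative [f]. /k/ is a stop between vowels /u/ and /u/, so it spirantizes to the fricative [x]. /edaiwumtagepukuo/ → ezaiwumtagefuxuo.
Rule 4 (post-nasal voicing): /t/ is a voiceless stop immediately after the nasal /m/, so it voices to [d]. /ezaiwumtagefuxuo/ → ezaiwumdagefuxuo.
Rule 5 (final vowel raising): /o/ is a mid vowel in word-final position, so it raises to [u]. /ezaiwumdagefuxuo/ → ezaiwumdagefuxuu.

ezaiwumdagefuxuu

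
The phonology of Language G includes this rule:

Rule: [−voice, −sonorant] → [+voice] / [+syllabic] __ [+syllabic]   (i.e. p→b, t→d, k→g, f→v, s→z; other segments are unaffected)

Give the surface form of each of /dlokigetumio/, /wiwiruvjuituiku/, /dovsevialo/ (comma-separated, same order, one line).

/dlokigetumio/: /k/ is a voiceless obstruent between vowels /o/ and /i/, so it voices to [g]. /t/ is a voiceless obstruent between vowels /e/ and /u/, so it voices to [d]. → [dlogigedumio].
/wiwiruvjuituiku/: /t/ is a voiceless obstruent between vowels /i/ and /u/, so it voices to [d]. /k/ is a voiceless obstruent between vowels /i/ and /u/, so it voices to [g]. → [wiwiruvjuiduigu].
/dovsevialo/: the rule's environment is not met; surfaces unchanged as [dovsevialo].

dlogigedumio, wiwiruvjuiduigu, dovsevialo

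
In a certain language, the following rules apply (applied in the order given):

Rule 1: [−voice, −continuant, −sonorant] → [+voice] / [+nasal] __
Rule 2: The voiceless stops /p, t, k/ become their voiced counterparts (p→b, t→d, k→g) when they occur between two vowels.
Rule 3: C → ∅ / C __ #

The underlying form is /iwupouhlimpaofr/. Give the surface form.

Rule 1 (post-nasal voicing): /p/ is a voiceless stop immediately after the nasal /m/, so it voices to [b]. /iwupouhlimpaofr/ → iwupouhlimbaofr.
Rule 2 (intervocalic voicing): /p/ is a voiceless stop between vowels /u/ and /o/, so it voices to [b]. /iwupouhlimbaofr/ → iwubouhlimbaofr.
Rule 3 (final cluster simplification): /r/ is the second consonant of a word-final cluster /fr/, so it deletes. /iwubouhlimbaofr/ → iwubouhlimbaof.

iwubouhlimbaof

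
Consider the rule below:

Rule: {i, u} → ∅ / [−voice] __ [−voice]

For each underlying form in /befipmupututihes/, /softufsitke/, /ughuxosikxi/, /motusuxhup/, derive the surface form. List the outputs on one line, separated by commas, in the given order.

befpmuptthes, softfstke, ughxoskxi, motsxhp

/befipmupututihes/: /i/ is a high vowel flanked by voiceless consonants /f/ and /p/, so it deletes. /u/ is a high vowel flanked by voiceless consonants /p/ and /t/, so it deletes. /u/ is a high vowel flanked by voiceless consonants /t/ and /t/, so it deletes. /i/ is a high vowel flanked by voiceless consonants /t/ and /h/, so it deletes. → [befpmuptthes].
/softufsitke/: /u/ is a high vowel flanked by voiceless consonants /t/ and /f/, so it deletes. /i/ is a high vowel flanked by voiceless consonants /s/ and /t/, so it deletes. → [softfstke].
/ughuxosikxi/: /u/ is a high vowel flanked by voiceless consonants /h/ and /x/, so it deletes. /i/ is a high vowel flanked by voiceless consonants /s/ and /k/, so it deletes. → [ughxoskxi].
/motusuxhup/: /u/ is a high vowel flanked by voiceless consonants /t/ and /s/, so it deletes. /u/ is a high vowel flanked by voiceless consonants /s/ and /x/, so it deletes. /u/ is a high vowel flanked by voiceless consonants /h/ and /p/, so it deletes. → [motsxhp].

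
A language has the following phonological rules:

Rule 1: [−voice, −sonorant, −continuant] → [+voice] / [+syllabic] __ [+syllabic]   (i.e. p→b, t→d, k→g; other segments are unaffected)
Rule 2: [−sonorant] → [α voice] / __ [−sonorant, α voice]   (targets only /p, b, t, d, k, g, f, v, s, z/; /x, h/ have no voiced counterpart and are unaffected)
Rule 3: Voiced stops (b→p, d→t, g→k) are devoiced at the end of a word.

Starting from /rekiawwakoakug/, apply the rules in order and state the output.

regiawwagoaguk

Rule 1 (intervocalic voicing): /k/ is a voiceless stop between vowels /e/ and /i/, so it voices to [g]. /k/ is a voiceless stop between vowels /a/ and /o/, so it voices to [g]. /k/ is a voiceless stop between vowels /a/ and /u/, so it voices to [g]. /rekiawwakoakug/ → regiawwagoagug.
Rule 2 (regressive voicing assimilation): no segment meets the environment; /regiawwagoagug/ is unchanged.
Rule 3 (final devoicing): /g/ is a voiced stop in word-final position, so it devoices to [k]. /regiawwagoagug/ → regiawwagoaguk.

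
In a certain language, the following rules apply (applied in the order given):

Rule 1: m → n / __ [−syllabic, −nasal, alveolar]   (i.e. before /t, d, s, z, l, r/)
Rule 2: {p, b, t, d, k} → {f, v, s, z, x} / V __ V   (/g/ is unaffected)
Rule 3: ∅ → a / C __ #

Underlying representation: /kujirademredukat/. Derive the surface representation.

Rule 1 (nasal place assimilation): /m/ precedes the alveolar consonant /r/, so it assimilates in place to [n]. /kujirademredukat/ → kujiradenredukat.
Rule 2 (intervocalic spirantization): /d/ is a stop between vowels /a/ and /e/, so it spirantizes to the fricative [z]. /d/ is a stop between vowels /e/ and /u/, so it spirantizes to the fricative [z]. /k/ is a stop between vowels /u/ and /a/, so it spirantizes to the fricative [x]. /kujiradenredukat/ → kujirazenrezuxat.
Rule 3 (final a-epenthesis): the form ends in the consonant /t/, so [a] is inserted word-finally. /kujirazenrezuxat/ → kujirazenrezuxata.

kujirazenrezuxata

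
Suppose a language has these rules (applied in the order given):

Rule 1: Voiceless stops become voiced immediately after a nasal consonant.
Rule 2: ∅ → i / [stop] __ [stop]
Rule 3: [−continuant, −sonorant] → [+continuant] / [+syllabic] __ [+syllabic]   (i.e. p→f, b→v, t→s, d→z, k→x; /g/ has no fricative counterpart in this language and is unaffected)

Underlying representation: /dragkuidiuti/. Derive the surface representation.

Rule 1 (post-nasal voicing): no segment meets the environment; /dragkuidiuti/ is unchanged.
Rule 2 (stop-cluster i-epenthesis): /g/ and /k/ form a stop–stop cluster, so [i] is inserted between them. /dragkuidiuti/ → dragikuidiuti.
Rule 3 (intervocalic spirantization): /k/ is a stop between vowels /i/ and /u/, so it spirantizes to the fricative [x]. /d/ is a stop between vowels /i/ and /i/, so it spirantizes to the fricative [z]. /t/ is a stop between vowels /u/ and /i/, so it spirantizes to the fricative [s]. /dragikuidiuti/ → dragixuiziusi.

dragixuiziusi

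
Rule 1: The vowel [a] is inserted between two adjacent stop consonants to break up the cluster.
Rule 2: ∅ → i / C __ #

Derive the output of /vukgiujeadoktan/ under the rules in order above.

vukagiujeadokatani

Rule 1 (stop-cluster a-epenthesis): /k/ and /g/ form a stop–stop cluster, so [a] is inserted between them. /k/ and /t/ form a stop–stop cluster, so [a] is inserted between them. /vukgiujeadoktan/ → vukagiujeadokatan.
Rule 2 (final i-epenthesis): the form ends in the consonant /n/, so [i] is inserted word-finally. /vukagiujeadokatan/ → vukagiujeadokatani.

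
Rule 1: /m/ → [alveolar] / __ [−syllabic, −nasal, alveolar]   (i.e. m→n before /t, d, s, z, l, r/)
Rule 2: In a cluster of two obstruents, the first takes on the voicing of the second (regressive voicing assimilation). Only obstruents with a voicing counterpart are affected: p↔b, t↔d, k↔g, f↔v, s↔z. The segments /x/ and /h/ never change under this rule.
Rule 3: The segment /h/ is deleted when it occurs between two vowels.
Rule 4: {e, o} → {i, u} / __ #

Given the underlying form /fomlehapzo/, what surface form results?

Rule 1 (nasal place assimilation): /m/ precedes the alveolar consonant /l/, so it assimilates in place to [n]. /fomlehapzo/ → fonlehapzo.
Rule 2 (regressive voicing assimilation): /p/ precedes the voiced obstruent /z/, so it voices to [b] by assimilation. /fonlehapzo/ → fonlehabzo.
Rule 3 (intervocalic h-deletion): /h/ occurs between vowels /e/ and /a/, so it deletes. /fonlehabzo/ → fonleabzo.
Rule 4 (final vowel raising): /o/ is a mid vowel in word-final position, so it raises to [u]. /fonleabzo/ → fonleabzu.

fonleabzu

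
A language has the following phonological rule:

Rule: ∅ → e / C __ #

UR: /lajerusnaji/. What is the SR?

lajerusnaji

No segment of /lajerusnaji/ meets the structural description of the rule, so the form surfaces unchanged.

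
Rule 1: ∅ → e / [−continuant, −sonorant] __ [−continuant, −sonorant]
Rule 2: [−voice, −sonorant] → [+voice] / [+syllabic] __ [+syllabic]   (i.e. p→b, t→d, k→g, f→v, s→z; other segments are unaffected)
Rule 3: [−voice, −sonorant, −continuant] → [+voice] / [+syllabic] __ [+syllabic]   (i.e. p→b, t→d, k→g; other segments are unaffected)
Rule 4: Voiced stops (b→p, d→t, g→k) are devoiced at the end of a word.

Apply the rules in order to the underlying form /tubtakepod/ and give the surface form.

Rule 1 (stop-cluster e-epenthesis): /b/ and /t/ form a stop–stop cluster, so [e] is inserted between them. /tubtakepod/ → tubetakepod.
Rule 2 (intervocalic voicing): /t/ is a voiceless obstruent between vowels /e/ and /a/, so it voices to [d]. /k/ is a voiceless obstruent between vowels /a/ and /e/, so it voices to [g]. /p/ is a voiceless obstruent between vowels /e/ and /o/, so it voices to [b]. /tubetakepod/ → tubedagebod.
Rule 3 (intervocalic voicing): no segment meets the environment; /tubedagebod/ is unchanged.
Rule 4 (final devoicing): /d/ is a voiced stop in word-final position, so it devoices to [t]. /tubedagebod/ → tubedagebot.

tubedagebot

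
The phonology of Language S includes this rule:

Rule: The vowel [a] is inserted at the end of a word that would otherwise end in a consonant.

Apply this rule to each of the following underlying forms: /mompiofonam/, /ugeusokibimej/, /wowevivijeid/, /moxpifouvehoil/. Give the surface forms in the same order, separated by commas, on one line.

/mompiofonam/: the form ends in the consonant /m/, so [a] is inserted word-finally. → [mompiofonama].
/ugeusokibimej/: the form ends in the consonant /j/, so [a] is inserted word-finally. → [ugeusokibimeja].
/wowevivijeid/: the form ends in the consonant /d/, so [a] is inserted word-finally. → [wowevivijeida].
/moxpifouvehoil/: the form ends in the consonant /l/, so [a] is inserted word-finally. → [moxpifouvehoila].

mompiofonama, ugeusokibimeja, wowevivijeida, moxpifouvehoila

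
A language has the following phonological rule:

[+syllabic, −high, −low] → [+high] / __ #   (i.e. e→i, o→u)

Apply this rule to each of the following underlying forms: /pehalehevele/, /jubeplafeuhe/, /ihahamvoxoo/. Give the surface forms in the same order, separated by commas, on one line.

pehaleheveli, jubeplafeuhi, ihahamvoxou

/pehalehevele/: /e/ is a mid vowel in word-final position, so it raises to [i]. → [pehaleheveli].
/jubeplafeuhe/: /e/ is a mid vowel in word-final position, so it raises to [i]. → [jubeplafeuhi].
/ihahamvoxoo/: /o/ is a mid vowel in word-final position, so it raises to [u]. → [ihahamvoxou].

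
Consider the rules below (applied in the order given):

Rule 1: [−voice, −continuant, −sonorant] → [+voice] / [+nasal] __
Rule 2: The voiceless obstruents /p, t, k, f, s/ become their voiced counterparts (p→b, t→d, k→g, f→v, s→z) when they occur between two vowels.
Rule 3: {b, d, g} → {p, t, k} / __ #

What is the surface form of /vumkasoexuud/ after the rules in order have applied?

Rule 1 (post-nasal voicing): /k/ is a voiceless stop immediately after the nasal /m/, so it voices to [g]. /vumkasoexuud/ → vumgasoexuud.
Rule 2 (intervocalic voicing): /s/ is a voiceless obstruent between vowels /a/ and /o/, so it voices to [z]. /vumgasoexuud/ → vumgazoexuud.
Rule 3 (final devoicing): /d/ is a voiced stop in word-final position, so it devoices to [t]. /vumgazoexuud/ → vumgazoexuut.

vumgazoexuut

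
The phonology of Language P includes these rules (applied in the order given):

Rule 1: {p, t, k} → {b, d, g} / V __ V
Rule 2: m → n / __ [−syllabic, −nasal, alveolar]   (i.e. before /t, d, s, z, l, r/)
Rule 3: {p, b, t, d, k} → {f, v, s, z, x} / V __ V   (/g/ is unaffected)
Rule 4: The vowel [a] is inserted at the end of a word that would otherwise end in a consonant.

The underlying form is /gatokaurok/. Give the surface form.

gazogauroka

Rule 1 (intervocalic voicing): /t/ is a voiceless stop between vowels /a/ and /o/, so it voices to [d]. /k/ is a voiceless stop between vowels /o/ and /a/, so it voices to [g]. /gatokaurok/ → gadogaurok.
Rule 2 (nasal place assimilation): no segment meets the environment; /gadogaurok/ is unchanged.
Rule 3 (intervocalic spirantization): /d/ is a stop between vowels /a/ and /o/, so it spirantizes to the fricative [z]. /gadogaurok/ → gazogaurok.
Rule 4 (final a-epenthesis): the form ends in the consonant /k/, so [a] is inserted word-finally. /gazogaurok/ → gazogauroka.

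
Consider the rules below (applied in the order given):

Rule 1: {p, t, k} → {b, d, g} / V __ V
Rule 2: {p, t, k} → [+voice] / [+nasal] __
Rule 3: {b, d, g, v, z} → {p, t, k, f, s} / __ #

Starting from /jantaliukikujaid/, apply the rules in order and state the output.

jandaliugigujait

Rule 1 (intervocalic voicing): /k/ is a voiceless stop between vowels /u/ and /i/, so it voices to [g]. /k/ is a voiceless stop between vowels /i/ and /u/, so it voices to [g]. /jantaliukikujaid/ → jantaliugigujaid.
Rule 2 (post-nasal voicing): /t/ is a voiceless stop immediately after the nasal /n/, so it voices to [d]. /jantaliugigujaid/ → jandaliugigujaid.
Rule 3 (final devoicing): /d/ is a voiced obstruent in word-final position, so it devoices to [t]. /jandaliugigujaid/ → jandaliugigujait.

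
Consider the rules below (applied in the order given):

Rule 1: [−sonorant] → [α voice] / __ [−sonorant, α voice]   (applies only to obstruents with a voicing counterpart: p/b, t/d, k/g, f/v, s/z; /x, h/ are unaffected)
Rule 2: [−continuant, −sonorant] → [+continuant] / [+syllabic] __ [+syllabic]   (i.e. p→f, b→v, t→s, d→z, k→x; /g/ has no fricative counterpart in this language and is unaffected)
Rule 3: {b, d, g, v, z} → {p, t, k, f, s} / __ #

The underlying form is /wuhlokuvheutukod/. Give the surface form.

Rule 1 (regressive voicing assimilation): /v/ precedes the voiceless obstruent /h/, so it devoices to [f] by assimilation. /wuhlokuvheutukod/ → wuhlokufheutukod.
Rule 2 (intervocalic spirantization): /k/ is a stop between vowels /o/ and /u/, so it spirantizes to the fricative [x]. /t/ is a stop between vowels /u/ and /u/, so it spirantizes to the fricative [s]. /k/ is a stop between vowels /u/ and /o/, so it spirantizes to the fricative [x]. /wuhlokufheutukod/ → wuhloxufheusuxod.
Rule 3 (final devoicing): /d/ is a voiced obstruent in word-final position, so it devoices to [t]. /wuhloxufheusuxod/ → wuhloxufheusuxot.

wuhloxufheusuxot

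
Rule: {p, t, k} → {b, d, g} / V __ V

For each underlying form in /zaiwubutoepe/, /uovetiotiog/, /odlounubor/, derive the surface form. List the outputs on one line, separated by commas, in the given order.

zaiwubudoebe, uovediodiog, odlounubor

/zaiwubutoepe/: /t/ is a voiceless stop between vowels /u/ and /o/, so it voices to [d]. /p/ is a voiceless stop between vowels /e/ and /e/, so it voices to [b]. → [zaiwubudoebe].
/uovetiotiog/: /t/ is a voiceless stop between vowels /e/ and /i/, so it voices to [d]. /t/ is a voiceless stop between vowels /o/ and /i/, so it voices to [d]. → [uovediodiog].
/odlounubor/: the rule's environment is not met; surfaces unchanged as [odlounubor].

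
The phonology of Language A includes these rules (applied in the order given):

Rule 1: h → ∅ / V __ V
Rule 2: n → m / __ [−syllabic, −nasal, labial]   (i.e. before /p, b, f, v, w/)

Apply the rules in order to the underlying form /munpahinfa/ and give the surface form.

Rule 1 (intervocalic h-deletion): /h/ occurs between vowels /a/ and /i/, so it deletes. /munpahinfa/ → munpainfa.
Rule 2 (nasal place assimilation): /n/ precedes the labial consonant /p/, so it assimilates in place to [m]. /n/ precedes the labial consonant /f/, so it assimilates in place to [m]. /munpainfa/ → mumpaimfa.

mumpaimfa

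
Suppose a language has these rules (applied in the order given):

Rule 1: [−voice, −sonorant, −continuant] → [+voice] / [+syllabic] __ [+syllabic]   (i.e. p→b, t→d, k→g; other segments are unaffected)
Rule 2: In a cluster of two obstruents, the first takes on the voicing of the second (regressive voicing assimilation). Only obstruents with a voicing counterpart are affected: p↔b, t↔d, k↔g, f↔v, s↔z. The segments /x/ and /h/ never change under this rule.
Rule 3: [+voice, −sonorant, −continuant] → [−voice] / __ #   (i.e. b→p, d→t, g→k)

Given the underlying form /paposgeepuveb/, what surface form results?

pabozgeebuvep

Rule 1 (intervocalic voicing): /p/ is a voiceless stop between vowels /a/ and /o/, so it voices to [b]. /p/ is a voiceless stop between vowels /e/ and /u/, so it voices to [b]. /paposgeepuveb/ → pabosgeebuveb.
Rule 2 (regressive voicing assimilation): /s/ precedes the voiced obstruent /g/, so it voices to [z] by assimilation. /pabosgeebuveb/ → pabozgeebuveb.
Rule 3 (final devoicing): /b/ is a voiced stop in word-final position, so it devoices to [p]. /pabozgeebuveb/ → pabozgeebuvep.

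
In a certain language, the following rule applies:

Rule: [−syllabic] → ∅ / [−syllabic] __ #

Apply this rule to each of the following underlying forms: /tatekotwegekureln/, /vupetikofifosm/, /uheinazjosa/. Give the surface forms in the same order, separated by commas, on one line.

/tatekotwegekureln/: /n/ is the second consonant of a word-final cluster /ln/, so it deletes. → [tatekotwegekurel].
/vupetikofifosm/: /m/ is the second consonant of a word-final cluster /sm/, so it deletes. → [vupetikofifos].
/uheinazjosa/: the rule's environment is not met; surfaces unchanged as [uheinazjosa].

tatekotwegekurel, vupetikofifos, uheinazjosa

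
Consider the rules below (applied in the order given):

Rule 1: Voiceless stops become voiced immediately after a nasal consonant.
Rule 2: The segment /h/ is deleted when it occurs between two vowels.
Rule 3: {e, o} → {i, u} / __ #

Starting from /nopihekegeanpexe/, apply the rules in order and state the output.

Rule 1 (post-nasal voicing): /p/ is a voiceless stop immediately after the nasal /n/, so it voices to [b]. /nopihekegeanpexe/ → nopihekegeanbexe.
Rule 2 (intervocalic h-deletion): /h/ occurs between vowels /i/ and /e/, so it deletes. /nopihekegeanbexe/ → nopiekegeanbexe.
Rule 3 (final vowel raising): /e/ is a mid vowel in word-final position, so it raises to [i]. /nopiekegeanbexe/ → nopiekegeanbexi.

nopiekegeanbexi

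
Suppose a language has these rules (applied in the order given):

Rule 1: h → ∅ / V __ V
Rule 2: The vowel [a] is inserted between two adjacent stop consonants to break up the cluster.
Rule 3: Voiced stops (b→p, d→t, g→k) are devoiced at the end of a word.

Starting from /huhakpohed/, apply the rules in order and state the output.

huakapoet

Rule 1 (intervocalic h-deletion): /h/ occurs between vowels /u/ and /a/, so it deletes. /h/ occurs between vowels /o/ and /e/, so it deletes. /huhakpohed/ → huakpoed.
Rule 2 (stop-cluster a-epenthesis): /k/ and /p/ form a stop–stop cluster, so [a] is inserted between them. /huakpoed/ → huakapoed.
Rule 3 (final devoicing): /d/ is a voiced stop in word-final position, so it devoices to [t]. /huakapoed/ → huakapoet.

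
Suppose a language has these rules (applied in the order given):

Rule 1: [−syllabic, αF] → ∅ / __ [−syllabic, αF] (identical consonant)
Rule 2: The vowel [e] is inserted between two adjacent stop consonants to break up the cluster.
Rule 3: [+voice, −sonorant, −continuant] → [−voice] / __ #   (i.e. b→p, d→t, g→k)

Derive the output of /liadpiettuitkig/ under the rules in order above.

Rule 1 (degemination): /tt/ is a geminate; the first /t/ deletes. /liadpiettuitkig/ → liadpietuitkig.
Rule 2 (stop-cluster e-epenthesis): /d/ and /p/ form a stop–stop cluster, so [e] is inserted between them. /t/ and /k/ form a stop–stop cluster, so [e] is inserted between them. /liadpietuitkig/ → liadepietuitekig.
Rule 3 (final devoicing): /g/ is a voiced stop in word-final position, so it devoices to [k]. /liadepietuitekig/ → liadepietuitekik.

liadepietuitekik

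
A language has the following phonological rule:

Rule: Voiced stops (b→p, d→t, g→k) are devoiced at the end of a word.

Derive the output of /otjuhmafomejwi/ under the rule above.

otjuhmafomejwi

No segment of /otjuhmafomejwi/ meets the structural description of the rule, so the form surfaces unchanged.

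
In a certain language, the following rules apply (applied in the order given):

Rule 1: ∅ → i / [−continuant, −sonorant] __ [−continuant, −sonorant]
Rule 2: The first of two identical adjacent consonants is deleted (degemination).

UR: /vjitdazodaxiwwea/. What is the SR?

vjitidazodaxiwea

Rule 1 (stop-cluster i-epenthesis): /t/ and /d/ form a stop–stop cluster, so [i] is inserted between them. /vjitdazodaxiwwea/ → vjitidazodaxiwwea.
Rule 2 (degemination): /ww/ is a geminate; the first /w/ deletes. /vjitidazodaxiwwea/ → vjitidazodaxiwea.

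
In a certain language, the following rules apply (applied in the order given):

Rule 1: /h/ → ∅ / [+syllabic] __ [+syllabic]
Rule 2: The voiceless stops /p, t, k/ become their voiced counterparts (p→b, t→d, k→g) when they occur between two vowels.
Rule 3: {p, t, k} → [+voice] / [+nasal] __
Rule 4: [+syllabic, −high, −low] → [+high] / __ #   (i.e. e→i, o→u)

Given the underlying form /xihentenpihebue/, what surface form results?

xiendenbiebui

Rule 1 (intervocalic h-deletion): /h/ occurs between vowels /i/ and /e/, so it deletes. /h/ occurs between vowels /i/ and /e/, so it deletes. /xihentenpihebue/ → xientenpiebue.
Rule 2 (intervocalic voicing): no segment meets the environment; /xientenpiebue/ is unchanged.
Rule 3 (post-nasal voicing): /t/ is a voiceless stop immediately after the nasal /n/, so it voices to [d]. /p/ is a voiceless stop immediately after the nasal /n/, so it voices to [b]. /xientenpiebue/ → xiendenbiebue.
Rule 4 (final vowel raising): /e/ is a mid vowel in word-final position, so it raises to [i]. /xiendenbiebue/ → xiendenbiebui.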